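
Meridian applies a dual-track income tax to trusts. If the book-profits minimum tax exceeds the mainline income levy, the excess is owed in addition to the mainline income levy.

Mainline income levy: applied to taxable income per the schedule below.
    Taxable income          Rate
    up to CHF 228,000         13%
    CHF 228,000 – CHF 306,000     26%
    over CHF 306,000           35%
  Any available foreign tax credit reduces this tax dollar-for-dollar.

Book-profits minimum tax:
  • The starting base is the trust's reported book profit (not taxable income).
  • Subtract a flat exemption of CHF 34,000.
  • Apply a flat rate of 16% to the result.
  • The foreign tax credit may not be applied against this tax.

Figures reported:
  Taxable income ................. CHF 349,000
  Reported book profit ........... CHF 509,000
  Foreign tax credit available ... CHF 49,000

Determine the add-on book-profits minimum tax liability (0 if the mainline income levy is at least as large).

CHF 60,030

Mainline income levy:
  CHF 228,000 × 13% = CHF 29,640
  CHF 78,000 × 26% = CHF 20,280
  CHF 43,000 × 35% = CHF 15,050
  → CHF 64,970
  Less foreign tax credit CHF 49,000 → CHF 15,970

Book-profits minimum tax:
  Base (reported book profit): CHF 509,000
  Less exemption CHF 34,000 → base CHF 475,000
  CHF 475,000 × 16% = CHF 76,000

Excess of book-profits minimum tax over mainline income levy: CHF 76,000 − CHF 15,970 = CHF 60,030.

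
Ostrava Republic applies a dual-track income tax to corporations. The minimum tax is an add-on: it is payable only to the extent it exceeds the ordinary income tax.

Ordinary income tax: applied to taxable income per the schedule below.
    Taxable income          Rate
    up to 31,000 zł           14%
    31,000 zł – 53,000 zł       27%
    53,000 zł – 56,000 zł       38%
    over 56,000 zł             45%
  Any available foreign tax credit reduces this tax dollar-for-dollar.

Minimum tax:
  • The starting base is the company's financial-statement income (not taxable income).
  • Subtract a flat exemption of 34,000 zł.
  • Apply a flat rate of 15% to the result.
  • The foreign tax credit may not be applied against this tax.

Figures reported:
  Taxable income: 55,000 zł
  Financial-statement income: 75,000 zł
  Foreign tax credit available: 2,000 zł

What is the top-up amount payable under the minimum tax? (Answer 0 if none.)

Minimum tax:
  Base (financial-statement income): 75,000 zł
  Less exemption 34,000 zł → base 41,000 zł
  41,000 zł × 15% = 6,150 zł

Ordinary income tax:
  31,000 zł × 14% = 4,340 zł
  22,000 zł × 27% = 5,940 zł
  2,000 zł × 38% = 760 zł
  → 11,040 zł
  Less foreign tax credit 2,000 zł → 9,040 zł

6,150 zł ≤ 9,040 zł, so no add-on is due.

0 zł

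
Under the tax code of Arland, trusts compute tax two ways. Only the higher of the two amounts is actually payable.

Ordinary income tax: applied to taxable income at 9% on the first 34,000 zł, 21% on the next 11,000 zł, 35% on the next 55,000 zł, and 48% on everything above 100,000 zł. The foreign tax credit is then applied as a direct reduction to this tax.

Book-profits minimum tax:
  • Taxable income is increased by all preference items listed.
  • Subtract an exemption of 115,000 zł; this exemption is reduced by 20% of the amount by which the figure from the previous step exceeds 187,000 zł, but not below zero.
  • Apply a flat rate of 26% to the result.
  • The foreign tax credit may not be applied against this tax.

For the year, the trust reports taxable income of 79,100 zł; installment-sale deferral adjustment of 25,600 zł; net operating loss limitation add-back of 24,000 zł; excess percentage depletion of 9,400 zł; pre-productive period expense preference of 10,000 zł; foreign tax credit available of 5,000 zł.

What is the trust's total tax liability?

12,305 zł

Ordinary income tax:
  34,000 zł × 9% = 3,060 zł
  11,000 zł × 21% = 2,310 zł
  34,100 zł × 35% = 11,935 zł
  → 17,305 zł
  Less foreign tax credit 5,000 zł → 12,305 zł

Book-profits minimum tax:
  Adjusted income: 79,100 zł + 25,600 zł + 24,000 zł + 9,400 zł + 10,000 zł = 148,100 zł
  Exemption: 148,100 zł ≤ 187,000 zł, so full 115,000 zł applies
  Base: 148,100 zł − 115,000 zł = 33,100 zł
  33,100 zł × 26% = 8,606 zł

12,305 zł > 8,606 zł, so the ordinary income tax governs.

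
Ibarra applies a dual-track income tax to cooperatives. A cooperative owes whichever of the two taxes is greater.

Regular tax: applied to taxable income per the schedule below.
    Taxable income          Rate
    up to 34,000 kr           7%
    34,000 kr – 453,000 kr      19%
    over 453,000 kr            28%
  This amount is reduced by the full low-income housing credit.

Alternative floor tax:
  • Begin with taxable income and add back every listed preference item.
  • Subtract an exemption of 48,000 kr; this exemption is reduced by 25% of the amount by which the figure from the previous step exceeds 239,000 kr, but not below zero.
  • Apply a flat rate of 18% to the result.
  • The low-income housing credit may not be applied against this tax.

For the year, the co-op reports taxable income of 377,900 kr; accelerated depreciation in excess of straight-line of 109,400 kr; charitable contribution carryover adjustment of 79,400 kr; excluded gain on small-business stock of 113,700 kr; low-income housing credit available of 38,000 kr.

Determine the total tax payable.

Alternative floor tax:
  Adjusted income: 377,900 kr + 109,400 kr + 79,400 kr + 113,700 kr = 680,400 kr
  Exemption: 25% × (680,400 kr − 239,000 kr) = 110,350 kr ≥ 48,000 kr, so the exemption is fully phased out
  Base: 680,400 kr − 0 kr = 680,400 kr
  680,400 kr × 18% = 122,472 kr

Regular tax:
  34,000 kr × 7% = 2,380 kr
  343,900 kr × 19% = 65,341 kr
  → 67,721 kr
  Less low-income housing credit 38,000 kr → 29,721 kr

122,472 kr > 29,721 kr, so the alternative floor tax is the binding amount.

122,472 kr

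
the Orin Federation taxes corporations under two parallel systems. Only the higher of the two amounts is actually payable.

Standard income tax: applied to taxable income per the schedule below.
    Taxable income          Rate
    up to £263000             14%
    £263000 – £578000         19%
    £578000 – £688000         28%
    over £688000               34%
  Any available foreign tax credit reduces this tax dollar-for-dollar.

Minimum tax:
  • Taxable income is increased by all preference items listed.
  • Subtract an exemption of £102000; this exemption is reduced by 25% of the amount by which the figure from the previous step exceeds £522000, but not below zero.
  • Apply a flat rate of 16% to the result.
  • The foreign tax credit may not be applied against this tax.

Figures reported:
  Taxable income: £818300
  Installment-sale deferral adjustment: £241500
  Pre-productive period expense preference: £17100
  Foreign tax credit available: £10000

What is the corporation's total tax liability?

£172304

Minimum tax:
  Adjusted income: £818300 + £241500 + £17100 = £1076900
  Exemption: 25% × (£1076900 − £522000) = £138725 ≥ £102000, so the exemption is fully phased out
  Base: £1076900 − £0 = £1076900
  £1076900 × 16% = £172304

Standard income tax:
  £263000 × 14% = £36820
  £315000 × 19% = £59850
  £110000 × 28% = £30800
  £130300 × 34% = £44302
  → £171772
  Less foreign tax credit £10000 → £161772

£172304 > £161772, so the minimum tax is the binding amount.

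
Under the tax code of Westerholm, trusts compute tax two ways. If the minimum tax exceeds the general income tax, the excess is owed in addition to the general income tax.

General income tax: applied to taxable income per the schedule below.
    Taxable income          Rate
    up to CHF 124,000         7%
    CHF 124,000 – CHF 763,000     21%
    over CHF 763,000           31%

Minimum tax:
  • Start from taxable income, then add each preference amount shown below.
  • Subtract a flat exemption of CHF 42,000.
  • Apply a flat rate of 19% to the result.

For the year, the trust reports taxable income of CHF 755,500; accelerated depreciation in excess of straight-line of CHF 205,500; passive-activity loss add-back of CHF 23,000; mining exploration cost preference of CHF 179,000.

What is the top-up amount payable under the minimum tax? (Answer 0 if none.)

General income tax:
  CHF 124,000 × 7% = CHF 8,680
  CHF 631,500 × 21% = CHF 132,615
  → CHF 141,295

Minimum tax:
  Adjusted income: CHF 755,500 + CHF 205,500 + CHF 23,000 + CHF 179,000 = CHF 1,163,000
  Less exemption CHF 42,000 → base CHF 1,121,000
  CHF 1,121,000 × 19% = CHF 212,990

Excess of minimum tax over general income tax: CHF 212,990 − CHF 141,295 = CHF 71,695.

CHF 71,695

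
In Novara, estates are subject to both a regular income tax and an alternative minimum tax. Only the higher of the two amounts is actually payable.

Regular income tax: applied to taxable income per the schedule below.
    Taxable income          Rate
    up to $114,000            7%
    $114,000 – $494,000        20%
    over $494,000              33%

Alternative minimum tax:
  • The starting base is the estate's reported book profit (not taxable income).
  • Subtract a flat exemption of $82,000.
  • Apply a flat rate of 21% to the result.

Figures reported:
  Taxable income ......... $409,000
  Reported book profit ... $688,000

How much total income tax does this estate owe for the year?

Alternative minimum tax:
  Base (reported book profit): $688,000
  Less exemption $82,000 → base $606,000
  $606,000 × 21% = $127,260

Regular income tax:
  $114,000 × 7% = $7,980
  $295,000 × 20% = $59,000
  → $66,980

$127,260 > $66,980, so the alternative minimum tax is the binding amount.

$127,260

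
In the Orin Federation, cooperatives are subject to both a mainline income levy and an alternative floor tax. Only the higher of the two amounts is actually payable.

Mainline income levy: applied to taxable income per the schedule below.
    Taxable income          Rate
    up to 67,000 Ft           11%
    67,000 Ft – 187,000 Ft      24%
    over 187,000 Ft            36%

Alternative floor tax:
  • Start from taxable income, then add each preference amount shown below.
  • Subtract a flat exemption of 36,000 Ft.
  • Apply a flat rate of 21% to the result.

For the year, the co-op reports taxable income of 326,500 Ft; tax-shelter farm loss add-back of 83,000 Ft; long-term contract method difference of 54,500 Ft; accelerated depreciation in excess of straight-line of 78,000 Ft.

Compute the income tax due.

Mainline income levy:
  67,000 Ft × 11% = 7,370 Ft
  120,000 Ft × 24% = 28,800 Ft
  139,500 Ft × 36% = 50,220 Ft
  → 86,390 Ft

Alternative floor tax:
  Adjusted income: 326,500 Ft + 83,000 Ft + 54,500 Ft + 78,000 Ft = 542,000 Ft
  Less exemption 36,000 Ft → base 506,000 Ft
  506,000 Ft × 21% = 106,260 Ft

106,260 Ft > 86,390 Ft, so the alternative floor tax is the binding amount.

106,260 Ft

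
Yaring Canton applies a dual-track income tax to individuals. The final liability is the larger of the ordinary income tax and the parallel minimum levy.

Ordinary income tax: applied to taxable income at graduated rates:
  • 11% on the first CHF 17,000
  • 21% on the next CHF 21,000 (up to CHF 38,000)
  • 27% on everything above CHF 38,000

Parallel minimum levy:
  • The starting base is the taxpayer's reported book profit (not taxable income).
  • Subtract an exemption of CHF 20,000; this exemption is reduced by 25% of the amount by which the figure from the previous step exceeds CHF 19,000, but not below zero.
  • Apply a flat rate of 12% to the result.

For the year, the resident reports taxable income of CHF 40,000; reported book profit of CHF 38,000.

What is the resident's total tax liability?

CHF 6,820

Ordinary income tax:
  CHF 17,000 × 11% = CHF 1,870
  CHF 21,000 × 21% = CHF 4,410
  CHF 2,000 × 27% = CHF 540
  → CHF 6,820

Parallel minimum levy:
  Base (reported book profit): CHF 38,000
  Exemption: CHF 20,000 − 25% × (CHF 38,000 − CHF 19,000) = CHF 20,000 − CHF 4,750 = CHF 15,250
  Base: CHF 38,000 − CHF 15,250 = CHF 22,750
  CHF 22,750 × 12% = CHF 2,730

CHF 6,820 > CHF 2,730, so the ordinary income tax governs.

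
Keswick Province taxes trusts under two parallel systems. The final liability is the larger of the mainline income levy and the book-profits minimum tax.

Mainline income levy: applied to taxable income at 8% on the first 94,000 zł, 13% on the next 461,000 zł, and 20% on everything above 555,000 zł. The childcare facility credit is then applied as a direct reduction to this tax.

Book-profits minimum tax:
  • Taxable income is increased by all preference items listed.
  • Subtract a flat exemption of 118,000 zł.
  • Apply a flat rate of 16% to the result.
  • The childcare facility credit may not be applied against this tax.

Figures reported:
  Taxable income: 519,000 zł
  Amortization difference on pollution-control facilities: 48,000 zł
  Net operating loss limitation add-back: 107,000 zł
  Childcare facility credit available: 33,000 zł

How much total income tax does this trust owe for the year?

Book-profits minimum tax:
  Adjusted income: 519,000 zł + 48,000 zł + 107,000 zł = 674,000 zł
  Less exemption 118,000 zł → base 556,000 zł
  556,000 zł × 16% = 88,960 zł

Mainline income levy:
  94,000 zł × 8% = 7,520 zł
  425,000 zł × 13% = 55,250 zł
  → 62,770 zł
  Less childcare facility credit 33,000 zł → 29,770 zł

88,960 zł > 29,770 zł, so the book-profits minimum tax is the binding amount.

88,960 zł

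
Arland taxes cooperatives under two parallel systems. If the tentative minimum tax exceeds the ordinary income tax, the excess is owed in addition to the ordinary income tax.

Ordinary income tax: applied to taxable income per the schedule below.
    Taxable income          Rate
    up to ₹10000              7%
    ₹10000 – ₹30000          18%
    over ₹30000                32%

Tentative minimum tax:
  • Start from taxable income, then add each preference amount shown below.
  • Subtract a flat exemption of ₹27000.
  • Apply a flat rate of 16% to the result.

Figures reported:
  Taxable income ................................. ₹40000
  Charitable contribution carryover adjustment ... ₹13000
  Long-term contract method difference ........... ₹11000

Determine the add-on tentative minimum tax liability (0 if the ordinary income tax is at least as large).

Ordinary income tax:
  ₹10000 × 7% = ₹700
  ₹20000 × 18% = ₹3600
  ₹10000 × 32% = ₹3200
  → ₹7500

Tentative minimum tax:
  Adjusted income: ₹40000 + ₹13000 + ₹11000 = ₹64000
  Less exemption ₹27000 → base ₹37000
  ₹37000 × 16% = ₹5920

₹5920 ≤ ₹7500, so no add-on is due.

₹0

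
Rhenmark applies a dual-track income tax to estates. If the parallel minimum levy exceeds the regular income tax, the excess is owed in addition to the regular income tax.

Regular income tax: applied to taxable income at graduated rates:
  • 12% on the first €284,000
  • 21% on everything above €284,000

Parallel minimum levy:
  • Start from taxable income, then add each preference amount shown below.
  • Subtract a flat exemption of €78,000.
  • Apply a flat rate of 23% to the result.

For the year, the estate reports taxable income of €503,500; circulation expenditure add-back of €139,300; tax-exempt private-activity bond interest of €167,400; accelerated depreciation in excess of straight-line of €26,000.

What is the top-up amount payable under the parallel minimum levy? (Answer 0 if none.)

€94,211

Regular income tax:
  €284,000 × 12% = €34,080
  €219,500 × 21% = €46,095
  → €80,175

Parallel minimum levy:
  Adjusted income: €503,500 + €139,300 + €167,400 + €26,000 = €836,200
  Less exemption €78,000 → base €758,200
  €758,200 × 23% = €174,386

Excess of parallel minimum levy over regular income tax: €174,386 − €80,175 = €94,211.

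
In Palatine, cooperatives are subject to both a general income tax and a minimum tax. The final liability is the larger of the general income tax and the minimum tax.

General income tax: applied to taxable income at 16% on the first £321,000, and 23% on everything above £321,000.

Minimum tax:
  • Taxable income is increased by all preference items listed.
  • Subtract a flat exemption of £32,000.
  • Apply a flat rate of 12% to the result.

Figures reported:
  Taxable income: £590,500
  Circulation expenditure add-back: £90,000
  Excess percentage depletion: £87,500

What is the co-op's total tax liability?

£113,345

General income tax:
  £321,000 × 16% = £51,360
  £269,500 × 23% = £61,985
  → £113,345

Minimum tax:
  Adjusted income: £590,500 + £90,000 + £87,500 = £768,000
  Less exemption £32,000 → base £736,000
  £736,000 × 12% = £88,320

£113,345 > £88,320, so the general income tax governs.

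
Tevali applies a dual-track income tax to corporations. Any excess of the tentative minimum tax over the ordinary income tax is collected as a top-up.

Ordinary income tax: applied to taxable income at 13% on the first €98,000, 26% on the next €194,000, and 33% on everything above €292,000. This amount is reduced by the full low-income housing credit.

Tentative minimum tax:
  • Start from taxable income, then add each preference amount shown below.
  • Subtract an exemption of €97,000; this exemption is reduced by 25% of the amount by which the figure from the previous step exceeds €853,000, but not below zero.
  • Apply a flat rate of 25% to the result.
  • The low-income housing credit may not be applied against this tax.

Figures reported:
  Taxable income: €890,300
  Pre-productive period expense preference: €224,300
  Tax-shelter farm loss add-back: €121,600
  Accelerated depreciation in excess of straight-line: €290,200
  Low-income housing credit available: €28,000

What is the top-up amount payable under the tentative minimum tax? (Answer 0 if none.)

€148,981

Tentative minimum tax:
  Adjusted income: €890,300 + €224,300 + €121,600 + €290,200 = €1,526,400
  Exemption: 25% × (€1,526,400 − €853,000) = €168,350 ≥ €97,000, so the exemption is fully phased out
  Base: €1,526,400 − €0 = €1,526,400
  €1,526,400 × 25% = €381,600

Ordinary income tax:
  €98,000 × 13% = €12,740
  €194,000 × 26% = €50,440
  €598,300 × 33% = €197,439
  → €260,619
  Less low-income housing credit €28,000 → €232,619

Excess of tentative minimum tax over ordinary income tax: €381,600 − €232,619 = €148,981.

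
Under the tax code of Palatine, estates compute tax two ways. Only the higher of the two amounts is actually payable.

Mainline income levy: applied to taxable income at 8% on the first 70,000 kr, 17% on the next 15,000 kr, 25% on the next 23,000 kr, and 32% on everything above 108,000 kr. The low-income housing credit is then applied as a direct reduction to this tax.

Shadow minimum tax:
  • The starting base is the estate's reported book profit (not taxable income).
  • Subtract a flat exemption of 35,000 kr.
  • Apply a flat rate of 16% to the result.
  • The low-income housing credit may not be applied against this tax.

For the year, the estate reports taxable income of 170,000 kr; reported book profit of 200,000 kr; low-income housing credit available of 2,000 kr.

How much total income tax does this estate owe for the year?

Shadow minimum tax:
  Base (reported book profit): 200,000 kr
  Less exemption 35,000 kr → base 165,000 kr
  165,000 kr × 16% = 26,400 kr

Mainline income levy:
  70,000 kr × 8% = 5,600 kr
  15,000 kr × 17% = 2,550 kr
  23,000 kr × 25% = 5,750 kr
  62,000 kr × 32% = 19,840 kr
  → 33,740 kr
  Less low-income housing credit 2,000 kr → 31,740 kr

31,740 kr > 26,400 kr, so the mainline income levy governs.

31,740 kr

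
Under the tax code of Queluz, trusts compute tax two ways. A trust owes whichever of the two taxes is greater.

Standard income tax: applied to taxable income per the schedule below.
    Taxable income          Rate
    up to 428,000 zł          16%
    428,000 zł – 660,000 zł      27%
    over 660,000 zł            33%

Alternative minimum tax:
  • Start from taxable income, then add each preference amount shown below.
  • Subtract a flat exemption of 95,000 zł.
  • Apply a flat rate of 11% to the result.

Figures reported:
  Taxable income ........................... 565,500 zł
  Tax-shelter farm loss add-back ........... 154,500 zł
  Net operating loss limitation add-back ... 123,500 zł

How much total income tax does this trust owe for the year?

105,605 zł

Alternative minimum tax:
  Adjusted income: 565,500 zł + 154,500 zł + 123,500 zł = 843,500 zł
  Less exemption 95,000 zł → base 748,500 zł
  748,500 zł × 11% = 82,335 zł

Standard income tax:
  428,000 zł × 16% = 68,480 zł
  137,500 zł × 27% = 37,125 zł
  → 105,605 zł

105,605 zł > 82,335 zł, so the standard income tax governs.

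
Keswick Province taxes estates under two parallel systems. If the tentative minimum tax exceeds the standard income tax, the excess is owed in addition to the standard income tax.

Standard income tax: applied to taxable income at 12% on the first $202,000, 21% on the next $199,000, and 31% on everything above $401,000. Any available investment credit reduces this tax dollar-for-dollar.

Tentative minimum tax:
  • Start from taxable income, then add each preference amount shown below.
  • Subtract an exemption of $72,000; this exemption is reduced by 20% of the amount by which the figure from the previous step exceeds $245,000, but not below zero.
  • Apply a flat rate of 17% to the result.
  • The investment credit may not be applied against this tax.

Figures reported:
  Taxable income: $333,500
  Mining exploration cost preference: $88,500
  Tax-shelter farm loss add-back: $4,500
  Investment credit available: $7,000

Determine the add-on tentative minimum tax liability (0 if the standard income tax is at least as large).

Standard income tax:
  $202,000 × 12% = $24,240
  $131,500 × 21% = $27,615
  → $51,855
  Less investment credit $7,000 → $44,855

Tentative minimum tax:
  Adjusted income: $333,500 + $88,500 + $4,500 = $426,500
  Exemption: $72,000 − 20% × ($426,500 − $245,000) = $72,000 − $36,300 = $35,700
  Base: $426,500 − $35,700 = $390,800
  $390,800 × 17% = $66,436

Excess of tentative minimum tax over standard income tax: $66,436 − $44,855 = $21,581.

$21,581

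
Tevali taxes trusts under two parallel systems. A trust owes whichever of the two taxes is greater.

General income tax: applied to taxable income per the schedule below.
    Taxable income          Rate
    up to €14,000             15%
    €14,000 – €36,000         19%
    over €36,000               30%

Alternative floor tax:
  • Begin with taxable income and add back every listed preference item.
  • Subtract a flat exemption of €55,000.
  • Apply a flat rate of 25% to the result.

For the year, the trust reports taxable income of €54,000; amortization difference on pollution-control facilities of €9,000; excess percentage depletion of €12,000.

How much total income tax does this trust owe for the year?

Alternative floor tax:
  Adjusted income: €54,000 + €9,000 + €12,000 = €75,000
  Less exemption €55,000 → base €20,000
  €20,000 × 25% = €5,000

General income tax:
  €14,000 × 15% = €2,100
  €22,000 × 19% = €4,180
  €18,000 × 30% = €5,400
  → €11,680

€11,680 > €5,000, so the general income tax governs.

€11,680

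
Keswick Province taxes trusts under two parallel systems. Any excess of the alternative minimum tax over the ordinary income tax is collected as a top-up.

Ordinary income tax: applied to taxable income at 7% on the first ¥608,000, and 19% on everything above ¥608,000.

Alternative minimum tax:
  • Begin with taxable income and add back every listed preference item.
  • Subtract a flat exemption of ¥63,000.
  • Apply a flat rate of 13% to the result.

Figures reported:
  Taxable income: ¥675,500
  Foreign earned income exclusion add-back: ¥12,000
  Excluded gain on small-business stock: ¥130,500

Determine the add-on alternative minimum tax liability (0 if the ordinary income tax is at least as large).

Alternative minimum tax:
  Adjusted income: ¥675,500 + ¥12,000 + ¥130,500 = ¥818,000
  Less exemption ¥63,000 → base ¥755,000
  ¥755,000 × 13% = ¥98,150

Ordinary income tax:
  ¥608,000 × 7% = ¥42,560
  ¥67,500 × 19% = ¥12,825
  → ¥55,385

Excess of alternative minimum tax over ordinary income tax: ¥98,150 − ¥55,385 = ¥42,765.

¥42,765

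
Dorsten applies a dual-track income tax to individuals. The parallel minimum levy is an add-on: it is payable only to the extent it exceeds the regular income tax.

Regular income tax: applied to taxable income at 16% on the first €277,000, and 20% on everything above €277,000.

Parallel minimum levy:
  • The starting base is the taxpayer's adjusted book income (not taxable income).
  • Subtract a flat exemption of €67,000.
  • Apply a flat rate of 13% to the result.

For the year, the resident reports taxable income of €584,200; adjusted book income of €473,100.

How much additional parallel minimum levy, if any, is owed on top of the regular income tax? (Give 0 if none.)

€0

Parallel minimum levy:
  Base (adjusted book income): €473,100
  Less exemption €67,000 → base €406,100
  €406,100 × 13% = €52,793

Regular income tax:
  €277,000 × 16% = €44,320
  €307,200 × 20% = €61,440
  → €105,760

€52,793 ≤ €105,760, so no add-on is due.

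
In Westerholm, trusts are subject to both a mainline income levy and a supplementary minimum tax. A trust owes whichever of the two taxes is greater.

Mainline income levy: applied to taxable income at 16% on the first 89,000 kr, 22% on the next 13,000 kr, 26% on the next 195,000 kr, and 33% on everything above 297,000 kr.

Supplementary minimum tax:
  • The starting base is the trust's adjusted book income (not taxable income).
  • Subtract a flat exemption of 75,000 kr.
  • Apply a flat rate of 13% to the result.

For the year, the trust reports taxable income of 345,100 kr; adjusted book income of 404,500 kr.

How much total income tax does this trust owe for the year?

83,673 kr

Mainline income levy:
  89,000 kr × 16% = 14,240 kr
  13,000 kr × 22% = 2,860 kr
  195,000 kr × 26% = 50,700 kr
  48,100 kr × 33% = 15,873 kr
  → 83,673 kr

Supplementary minimum tax:
  Base (adjusted book income): 404,500 kr
  Less exemption 75,000 kr → base 329,500 kr
  329,500 kr × 13% = 42,835 kr

83,673 kr > 42,835 kr, so the mainline income levy governs.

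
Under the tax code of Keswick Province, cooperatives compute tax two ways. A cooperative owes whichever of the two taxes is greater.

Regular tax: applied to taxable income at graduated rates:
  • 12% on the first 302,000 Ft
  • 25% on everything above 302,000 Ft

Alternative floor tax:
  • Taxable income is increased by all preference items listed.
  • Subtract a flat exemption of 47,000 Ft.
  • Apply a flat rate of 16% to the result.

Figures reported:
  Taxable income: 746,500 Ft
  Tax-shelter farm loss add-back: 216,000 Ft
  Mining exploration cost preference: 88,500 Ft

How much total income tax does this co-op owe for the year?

Alternative floor tax:
  Adjusted income: 746,500 Ft + 216,000 Ft + 88,500 Ft = 1,051,000 Ft
  Less exemption 47,000 Ft → base 1,004,000 Ft
  1,004,000 Ft × 16% = 160,640 Ft

Regular tax:
  302,000 Ft × 12% = 36,240 Ft
  444,500 Ft × 25% = 111,125 Ft
  → 147,365 Ft

160,640 Ft > 147,365 Ft, so the alternative floor tax is the binding amount.

160,640 Ft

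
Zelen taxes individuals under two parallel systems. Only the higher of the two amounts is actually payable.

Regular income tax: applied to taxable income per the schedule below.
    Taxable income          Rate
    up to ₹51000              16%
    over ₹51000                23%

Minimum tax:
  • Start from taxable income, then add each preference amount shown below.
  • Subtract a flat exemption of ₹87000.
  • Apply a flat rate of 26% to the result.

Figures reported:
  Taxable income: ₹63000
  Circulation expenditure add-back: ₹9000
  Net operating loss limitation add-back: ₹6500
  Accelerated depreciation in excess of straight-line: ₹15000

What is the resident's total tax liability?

₹10920

Regular income tax:
  ₹51000 × 16% = ₹8160
  ₹12000 × 23% = ₹2760
  → ₹10920

Minimum tax:
  Adjusted income: ₹63000 + ₹9000 + ₹6500 + ₹15000 = ₹93500
  Less exemption ₹87000 → base ₹6500
  ₹6500 × 26% = ₹1690

₹10920 > ₹1690, so the regular income tax governs.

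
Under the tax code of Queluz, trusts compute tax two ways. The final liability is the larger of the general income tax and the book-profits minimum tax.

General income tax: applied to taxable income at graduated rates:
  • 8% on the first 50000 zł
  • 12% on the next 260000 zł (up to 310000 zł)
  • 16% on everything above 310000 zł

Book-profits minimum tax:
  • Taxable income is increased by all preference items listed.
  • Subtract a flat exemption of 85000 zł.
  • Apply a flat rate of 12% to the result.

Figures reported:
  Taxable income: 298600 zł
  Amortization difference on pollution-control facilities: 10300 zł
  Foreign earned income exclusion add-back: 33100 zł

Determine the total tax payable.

33832 zł

Book-profits minimum tax:
  Adjusted income: 298600 zł + 10300 zł + 33100 zł = 342000 zł
  Less exemption 85000 zł → base 257000 zł
  257000 zł × 12% = 30840 zł

General income tax:
  50000 zł × 8% = 4000 zł
  248600 zł × 12% = 29832 zł
  → 33832 zł

33832 zł > 30840 zł, so the general income tax governs.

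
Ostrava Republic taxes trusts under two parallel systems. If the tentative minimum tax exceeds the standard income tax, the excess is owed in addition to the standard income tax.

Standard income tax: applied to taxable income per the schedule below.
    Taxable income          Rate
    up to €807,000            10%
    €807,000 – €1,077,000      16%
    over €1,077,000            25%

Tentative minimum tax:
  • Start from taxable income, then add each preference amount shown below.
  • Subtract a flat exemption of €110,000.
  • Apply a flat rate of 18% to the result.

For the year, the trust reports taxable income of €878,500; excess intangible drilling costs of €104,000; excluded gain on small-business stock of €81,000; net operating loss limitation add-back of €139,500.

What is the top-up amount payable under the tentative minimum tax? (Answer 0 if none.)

€104,600

Tentative minimum tax:
  Adjusted income: €878,500 + €104,000 + €81,000 + €139,500 = €1,203,000
  Less exemption €110,000 → base €1,093,000
  €1,093,000 × 18% = €196,740

Standard income tax:
  €807,000 × 10% = €80,700
  €71,500 × 16% = €11,440
  → €92,140

Excess of tentative minimum tax over standard income tax: €196,740 − €92,140 = €104,600.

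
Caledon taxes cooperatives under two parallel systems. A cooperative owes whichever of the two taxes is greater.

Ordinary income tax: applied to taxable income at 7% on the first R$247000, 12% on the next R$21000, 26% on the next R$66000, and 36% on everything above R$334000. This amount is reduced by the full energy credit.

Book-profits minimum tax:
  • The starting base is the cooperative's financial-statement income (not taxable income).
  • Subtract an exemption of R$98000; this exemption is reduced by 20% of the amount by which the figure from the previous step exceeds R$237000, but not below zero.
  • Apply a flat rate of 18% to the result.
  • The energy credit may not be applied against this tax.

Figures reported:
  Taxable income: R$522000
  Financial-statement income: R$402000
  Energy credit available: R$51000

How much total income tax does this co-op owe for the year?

R$60660

Book-profits minimum tax:
  Base (financial-statement income): R$402000
  Exemption: R$98000 − 20% × (R$402000 − R$237000) = R$98000 − R$33000 = R$65000
  Base: R$402000 − R$65000 = R$337000
  R$337000 × 18% = R$60660

Ordinary income tax:
  R$247000 × 7% = R$17290
  R$21000 × 12% = R$2520
  R$66000 × 26% = R$17160
  R$188000 × 36% = R$67680
  → R$104650
  Less energy credit R$51000 → R$53650

R$60660 > R$53650, so the book-profits minimum tax is the binding amount.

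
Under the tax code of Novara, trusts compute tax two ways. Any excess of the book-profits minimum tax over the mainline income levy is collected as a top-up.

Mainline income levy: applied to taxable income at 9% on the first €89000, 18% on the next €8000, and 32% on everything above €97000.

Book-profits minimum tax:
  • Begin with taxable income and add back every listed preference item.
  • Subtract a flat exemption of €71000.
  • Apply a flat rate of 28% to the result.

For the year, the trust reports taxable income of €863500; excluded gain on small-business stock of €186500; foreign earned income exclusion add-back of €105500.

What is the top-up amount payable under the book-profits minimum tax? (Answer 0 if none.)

€48930

Book-profits minimum tax:
  Adjusted income: €863500 + €186500 + €105500 = €1155500
  Less exemption €71000 → base €1084500
  €1084500 × 28% = €303660

Mainline income levy:
  €89000 × 9% = €8010
  €8000 × 18% = €1440
  €766500 × 32% = €245280
  → €254730

Excess of book-profits minimum tax over mainline income levy: €303660 − €254730 = €48930.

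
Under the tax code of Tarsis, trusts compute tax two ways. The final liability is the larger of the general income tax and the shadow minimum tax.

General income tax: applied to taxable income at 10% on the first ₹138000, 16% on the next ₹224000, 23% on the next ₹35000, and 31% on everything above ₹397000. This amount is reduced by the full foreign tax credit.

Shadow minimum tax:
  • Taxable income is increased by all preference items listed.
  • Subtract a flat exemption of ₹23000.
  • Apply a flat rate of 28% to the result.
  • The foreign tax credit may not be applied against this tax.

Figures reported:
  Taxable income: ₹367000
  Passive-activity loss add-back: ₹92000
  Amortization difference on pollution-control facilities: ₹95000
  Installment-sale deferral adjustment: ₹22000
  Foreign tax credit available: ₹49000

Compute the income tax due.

Shadow minimum tax:
  Adjusted income: ₹367000 + ₹92000 + ₹95000 + ₹22000 = ₹576000
  Less exemption ₹23000 → base ₹553000
  ₹553000 × 28% = ₹154840

General income tax:
  ₹138000 × 10% = ₹13800
  ₹224000 × 16% = ₹35840
  ₹5000 × 23% = ₹1150
  → ₹50790
  Less foreign tax credit ₹49000 → ₹1790

₹154840 > ₹1790, so the shadow minimum tax is the binding amount.

₹154840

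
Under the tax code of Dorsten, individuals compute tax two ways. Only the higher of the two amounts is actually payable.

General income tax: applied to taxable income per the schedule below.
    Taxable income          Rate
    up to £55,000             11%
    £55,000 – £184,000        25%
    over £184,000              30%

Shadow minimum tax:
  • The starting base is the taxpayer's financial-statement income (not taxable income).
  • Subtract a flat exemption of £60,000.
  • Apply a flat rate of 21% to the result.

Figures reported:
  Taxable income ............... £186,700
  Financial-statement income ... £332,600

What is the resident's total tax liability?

Shadow minimum tax:
  Base (financial-statement income): £332,600
  Less exemption £60,000 → base £272,600
  £272,600 × 21% = £57,246

General income tax:
  £55,000 × 11% = £6,050
  £129,000 × 25% = £32,250
  £2,700 × 30% = £810
  → £39,110

£57,246 > £39,110, so the shadow minimum tax is the binding amount.

£57,246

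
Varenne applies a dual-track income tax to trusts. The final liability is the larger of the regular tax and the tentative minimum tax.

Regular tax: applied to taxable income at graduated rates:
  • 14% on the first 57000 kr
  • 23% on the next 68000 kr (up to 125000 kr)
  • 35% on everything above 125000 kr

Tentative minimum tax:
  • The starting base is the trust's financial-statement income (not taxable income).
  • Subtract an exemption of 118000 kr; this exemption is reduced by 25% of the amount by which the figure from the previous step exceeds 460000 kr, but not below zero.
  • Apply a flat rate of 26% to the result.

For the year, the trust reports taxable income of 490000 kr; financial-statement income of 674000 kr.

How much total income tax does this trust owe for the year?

Tentative minimum tax:
  Base (financial-statement income): 674000 kr
  Exemption: 118000 kr − 25% × (674000 kr − 460000 kr) = 118000 kr − 53500 kr = 64500 kr
  Base: 674000 kr − 64500 kr = 609500 kr
  609500 kr × 26% = 158470 kr

Regular tax:
  57000 kr × 14% = 7980 kr
  68000 kr × 23% = 15640 kr
  365000 kr × 35% = 127750 kr
  → 151370 kr

158470 kr > 151370 kr, so the tentative minimum tax is the binding amount.

158470 kr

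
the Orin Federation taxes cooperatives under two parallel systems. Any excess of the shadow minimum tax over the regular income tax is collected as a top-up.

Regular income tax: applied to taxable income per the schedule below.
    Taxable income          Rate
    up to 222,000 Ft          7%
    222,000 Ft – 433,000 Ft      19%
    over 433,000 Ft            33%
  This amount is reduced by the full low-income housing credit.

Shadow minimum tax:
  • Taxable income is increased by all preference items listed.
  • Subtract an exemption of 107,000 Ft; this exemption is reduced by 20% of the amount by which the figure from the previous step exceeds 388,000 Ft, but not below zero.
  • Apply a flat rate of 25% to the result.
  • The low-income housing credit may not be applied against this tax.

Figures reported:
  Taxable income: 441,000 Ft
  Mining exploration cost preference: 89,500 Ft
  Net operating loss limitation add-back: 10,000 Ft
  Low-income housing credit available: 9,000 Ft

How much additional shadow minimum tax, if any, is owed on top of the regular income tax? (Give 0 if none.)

66,730 Ft

Regular income tax:
  222,000 Ft × 7% = 15,540 Ft
  211,000 Ft × 19% = 40,090 Ft
  8,000 Ft × 33% = 2,640 Ft
  → 58,270 Ft
  Less low-income housing credit 9,000 Ft → 49,270 Ft

Shadow minimum tax:
  Adjusted income: 441,000 Ft + 89,500 Ft + 10,000 Ft = 540,500 Ft
  Exemption: 107,000 Ft − 20% × (540,500 Ft − 388,000 Ft) = 107,000 Ft − 30,500 Ft = 76,500 Ft
  Base: 540,500 Ft − 76,500 Ft = 464,000 Ft
  464,000 Ft × 25% = 116,000 Ft

Excess of shadow minimum tax over regular income tax: 116,000 Ft − 49,270 Ft = 66,730 Ft.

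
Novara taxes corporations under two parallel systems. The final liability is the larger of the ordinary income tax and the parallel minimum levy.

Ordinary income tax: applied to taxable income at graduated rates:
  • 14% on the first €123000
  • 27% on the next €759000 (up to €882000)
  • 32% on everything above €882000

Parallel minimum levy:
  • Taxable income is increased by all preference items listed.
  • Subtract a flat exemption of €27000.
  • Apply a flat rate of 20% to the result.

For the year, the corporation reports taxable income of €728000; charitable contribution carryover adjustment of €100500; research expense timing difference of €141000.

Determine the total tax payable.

€188500

Parallel minimum levy:
  Adjusted income: €728000 + €100500 + €141000 = €969500
  Less exemption €27000 → base €942500
  €942500 × 20% = €188500

Ordinary income tax:
  €123000 × 14% = €17220
  €605000 × 27% = €163350
  → €180570

€188500 > €180570, so the parallel minimum levy is the binding amount.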